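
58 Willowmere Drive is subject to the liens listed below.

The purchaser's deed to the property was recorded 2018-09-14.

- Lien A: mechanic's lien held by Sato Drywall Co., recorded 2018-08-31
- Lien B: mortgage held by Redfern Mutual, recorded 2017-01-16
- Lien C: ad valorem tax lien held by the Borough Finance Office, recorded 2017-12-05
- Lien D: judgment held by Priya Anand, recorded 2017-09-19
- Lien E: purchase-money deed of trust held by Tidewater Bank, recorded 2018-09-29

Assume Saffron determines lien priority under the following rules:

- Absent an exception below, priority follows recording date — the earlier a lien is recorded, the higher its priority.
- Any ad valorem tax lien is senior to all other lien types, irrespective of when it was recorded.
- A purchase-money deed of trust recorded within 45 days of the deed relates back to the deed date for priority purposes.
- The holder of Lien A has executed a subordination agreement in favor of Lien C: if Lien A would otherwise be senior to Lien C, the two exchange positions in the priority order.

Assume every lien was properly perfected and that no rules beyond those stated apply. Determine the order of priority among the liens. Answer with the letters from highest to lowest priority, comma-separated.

First, effective dates: E was recorded within the 45-day window, so its effective date is the deed date 2018-09-14.
As an ad valorem tax lien, C is senior to every other lien.
Ordering the rest by effective date: B (2017-01-16), D (2017-09-19), A (2018-08-31), E (2018-09-14).
A is already junior to C, so the subordination agreement changes nothing.

C, B, D, A, E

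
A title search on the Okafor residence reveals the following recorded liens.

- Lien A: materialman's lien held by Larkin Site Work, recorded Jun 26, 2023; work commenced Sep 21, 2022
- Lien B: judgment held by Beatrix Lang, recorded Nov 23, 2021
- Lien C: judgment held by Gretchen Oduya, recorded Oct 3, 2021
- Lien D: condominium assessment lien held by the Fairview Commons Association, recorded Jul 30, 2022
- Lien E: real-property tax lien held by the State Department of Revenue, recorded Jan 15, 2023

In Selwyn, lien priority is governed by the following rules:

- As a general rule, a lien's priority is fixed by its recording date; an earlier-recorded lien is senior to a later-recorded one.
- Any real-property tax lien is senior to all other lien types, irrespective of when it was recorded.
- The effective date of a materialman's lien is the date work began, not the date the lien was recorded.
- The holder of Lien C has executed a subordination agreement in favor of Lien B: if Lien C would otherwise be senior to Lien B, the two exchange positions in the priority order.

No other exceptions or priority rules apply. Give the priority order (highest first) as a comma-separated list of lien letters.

Effective dates: A's effective date is Sep 21, 2022, when work began.
E is a real-property tax lien, so it outranks all other liens regardless of date.
Ordering the rest by effective date: C (Oct 3, 2021), B (Nov 23, 2021), D (Jul 30, 2022), A (Sep 21, 2022).
Because C would otherwise rank above B, the subordination swaps them.

E, B, C, D, A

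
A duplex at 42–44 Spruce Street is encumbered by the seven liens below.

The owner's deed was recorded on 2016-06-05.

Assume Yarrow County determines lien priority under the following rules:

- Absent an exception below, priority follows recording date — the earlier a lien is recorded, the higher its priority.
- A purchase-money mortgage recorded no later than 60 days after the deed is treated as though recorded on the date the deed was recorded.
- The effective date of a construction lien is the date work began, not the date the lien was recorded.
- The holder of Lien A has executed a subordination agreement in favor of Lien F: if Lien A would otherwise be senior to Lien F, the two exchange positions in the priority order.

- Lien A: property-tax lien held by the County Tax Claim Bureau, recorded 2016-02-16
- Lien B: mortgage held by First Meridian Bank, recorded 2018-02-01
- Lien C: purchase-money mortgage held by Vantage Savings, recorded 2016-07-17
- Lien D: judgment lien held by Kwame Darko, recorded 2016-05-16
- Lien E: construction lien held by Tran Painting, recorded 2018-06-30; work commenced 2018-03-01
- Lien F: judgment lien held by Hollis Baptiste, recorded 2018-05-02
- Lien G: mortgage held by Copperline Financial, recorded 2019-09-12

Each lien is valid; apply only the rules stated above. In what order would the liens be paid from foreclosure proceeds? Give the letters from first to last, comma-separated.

First, effective dates: C was recorded within the 60-day window, so its effective date is the deed date 2016-06-05; E's effective date is 2018-03-01, when work began.
By effective date: A (2016-02-16), D (2016-05-16), C (2016-06-05), B (2018-02-01), E (2018-03-01), F (2018-05-02), G (2019-09-12).
A would otherwise be senior to F, so under the subordination agreement A and F exchange positions.

F, D, C, B, E, A, G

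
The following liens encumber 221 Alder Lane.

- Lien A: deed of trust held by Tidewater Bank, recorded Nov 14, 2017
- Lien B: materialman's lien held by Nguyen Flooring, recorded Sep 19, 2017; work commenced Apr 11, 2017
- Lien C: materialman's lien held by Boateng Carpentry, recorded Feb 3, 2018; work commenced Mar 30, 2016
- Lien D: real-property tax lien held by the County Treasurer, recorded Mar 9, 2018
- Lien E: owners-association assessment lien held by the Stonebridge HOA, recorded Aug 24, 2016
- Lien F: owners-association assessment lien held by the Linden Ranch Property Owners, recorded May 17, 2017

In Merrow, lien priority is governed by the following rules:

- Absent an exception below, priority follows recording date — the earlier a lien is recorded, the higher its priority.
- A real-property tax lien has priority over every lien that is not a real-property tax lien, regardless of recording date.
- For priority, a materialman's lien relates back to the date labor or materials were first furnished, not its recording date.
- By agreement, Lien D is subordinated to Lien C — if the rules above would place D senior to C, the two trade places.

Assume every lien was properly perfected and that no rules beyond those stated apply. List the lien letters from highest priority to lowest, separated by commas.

First, effective dates: B is treated as recorded Apr 11, 2017, the work-commencement date; C's effective date is Mar 30, 2016, when work began.
D is a real-property tax lien, so it outranks all other liens regardless of date.
Among the remaining liens, by effective date: C (Mar 30, 2016), E (Aug 24, 2016), B (Apr 11, 2017), F (May 17, 2017), A (Nov 14, 2017).
Because D would otherwise rank above C, the subordination swaps them.

C, D, E, B, F, A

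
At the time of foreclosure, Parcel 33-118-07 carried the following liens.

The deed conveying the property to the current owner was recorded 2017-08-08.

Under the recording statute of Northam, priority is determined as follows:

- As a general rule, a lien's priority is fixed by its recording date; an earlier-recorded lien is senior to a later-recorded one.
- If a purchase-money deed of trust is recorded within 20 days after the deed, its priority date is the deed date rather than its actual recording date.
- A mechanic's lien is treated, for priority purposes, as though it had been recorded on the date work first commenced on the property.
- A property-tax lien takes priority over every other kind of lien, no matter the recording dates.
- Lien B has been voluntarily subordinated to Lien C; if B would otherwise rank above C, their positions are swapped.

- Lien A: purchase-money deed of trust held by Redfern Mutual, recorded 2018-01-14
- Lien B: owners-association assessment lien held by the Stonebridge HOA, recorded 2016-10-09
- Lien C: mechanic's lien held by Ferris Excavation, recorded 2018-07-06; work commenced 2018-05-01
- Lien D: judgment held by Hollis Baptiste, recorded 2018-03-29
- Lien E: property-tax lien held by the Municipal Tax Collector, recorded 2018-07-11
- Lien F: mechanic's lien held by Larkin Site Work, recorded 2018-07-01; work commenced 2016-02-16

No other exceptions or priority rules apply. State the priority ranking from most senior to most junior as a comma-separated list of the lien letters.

E, F, C, A, D, B

Effective dates after the stated exceptions: A was recorded 159 days after the deed, outside the 20-day window, so it keeps its recording date; C relates back to 2018-05-01 (work commenced); F is treated as recorded 2016-02-16, the work-commencement date.
E is a property-tax lien, so it outranks all other liens regardless of date.
Among the remaining liens, by effective date: F (2016-02-16), B (2016-10-09), A (2018-01-14), D (2018-03-29), C (2018-05-01).
The subordination applies — B was senior to C — so B and C swap.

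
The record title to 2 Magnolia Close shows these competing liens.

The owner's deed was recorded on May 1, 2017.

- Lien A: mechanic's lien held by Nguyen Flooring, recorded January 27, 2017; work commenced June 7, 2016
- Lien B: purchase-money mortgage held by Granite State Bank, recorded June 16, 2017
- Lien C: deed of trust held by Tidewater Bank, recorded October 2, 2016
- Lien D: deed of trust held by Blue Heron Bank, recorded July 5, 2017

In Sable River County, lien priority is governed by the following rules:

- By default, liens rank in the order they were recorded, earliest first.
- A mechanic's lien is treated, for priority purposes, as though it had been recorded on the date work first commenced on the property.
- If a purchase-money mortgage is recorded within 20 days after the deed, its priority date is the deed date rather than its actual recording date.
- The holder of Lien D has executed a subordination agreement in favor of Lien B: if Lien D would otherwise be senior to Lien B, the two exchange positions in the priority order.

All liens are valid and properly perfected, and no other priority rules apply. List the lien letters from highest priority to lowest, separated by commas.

Adjusting effective dates: A is treated as recorded June 7, 2016, the work-commencement date; B was recorded 46 days after the deed — beyond 20 days — so no relation-back applies.
By effective date: A (June 7, 2016), C (October 2, 2016), B (June 16, 2017), D (July 5, 2017).
D already ranks below B; the subordination has no effect.

A, C, B, D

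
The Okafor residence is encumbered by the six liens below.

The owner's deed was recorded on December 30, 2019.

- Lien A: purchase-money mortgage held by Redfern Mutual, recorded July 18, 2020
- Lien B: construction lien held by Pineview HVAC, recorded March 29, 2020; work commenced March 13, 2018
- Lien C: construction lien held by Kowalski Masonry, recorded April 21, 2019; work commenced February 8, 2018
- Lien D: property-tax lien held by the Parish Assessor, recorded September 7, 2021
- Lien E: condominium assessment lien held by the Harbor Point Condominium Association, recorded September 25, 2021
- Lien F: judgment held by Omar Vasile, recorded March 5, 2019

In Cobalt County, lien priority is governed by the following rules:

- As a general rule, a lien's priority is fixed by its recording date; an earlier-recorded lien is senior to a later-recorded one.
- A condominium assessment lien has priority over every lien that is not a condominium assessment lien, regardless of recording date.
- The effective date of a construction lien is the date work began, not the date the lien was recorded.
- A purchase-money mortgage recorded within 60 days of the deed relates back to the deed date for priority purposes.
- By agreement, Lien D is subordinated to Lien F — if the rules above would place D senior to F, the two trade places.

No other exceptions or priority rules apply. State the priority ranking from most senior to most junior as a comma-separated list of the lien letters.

Effective dates: A was recorded 201 days after the deed, outside the 60-day window, so it keeps its recording date; B's effective date is March 13, 2018, when work began; C's effective date is February 8, 2018, when work began.
E, as a condominium assessment lien, has superpriority and ranks first.
Among the remaining liens, by effective date: C (February 8, 2018), B (March 13, 2018), F (March 5, 2019), A (July 18, 2020), D (September 7, 2021).
D is already junior to F, so the subordination agreement changes nothing.

E, C, B, F, A, D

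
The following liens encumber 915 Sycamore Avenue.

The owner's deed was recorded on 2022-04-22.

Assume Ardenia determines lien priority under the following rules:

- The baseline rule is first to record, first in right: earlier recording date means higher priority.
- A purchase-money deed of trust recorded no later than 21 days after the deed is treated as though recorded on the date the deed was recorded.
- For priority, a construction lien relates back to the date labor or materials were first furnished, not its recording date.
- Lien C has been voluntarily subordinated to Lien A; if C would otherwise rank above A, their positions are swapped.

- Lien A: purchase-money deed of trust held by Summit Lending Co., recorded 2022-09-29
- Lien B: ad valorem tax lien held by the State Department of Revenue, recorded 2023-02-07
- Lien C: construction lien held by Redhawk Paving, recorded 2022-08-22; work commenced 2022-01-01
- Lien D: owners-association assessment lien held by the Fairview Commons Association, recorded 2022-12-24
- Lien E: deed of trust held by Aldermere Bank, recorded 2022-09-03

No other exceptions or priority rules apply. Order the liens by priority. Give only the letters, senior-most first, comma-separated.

A, E, C, D, B

Effective dates after the stated exceptions: A was recorded 160 days after the deed, outside the 21-day window, so it keeps its recording date; C is treated as recorded 2022-01-01, the work-commencement date.
By effective date, earliest first: C (2022-01-01), E (2022-09-03), A (2022-09-29), D (2022-12-24), B (2023-02-07).
Because C would otherwise rank above A, the subordination swaps them.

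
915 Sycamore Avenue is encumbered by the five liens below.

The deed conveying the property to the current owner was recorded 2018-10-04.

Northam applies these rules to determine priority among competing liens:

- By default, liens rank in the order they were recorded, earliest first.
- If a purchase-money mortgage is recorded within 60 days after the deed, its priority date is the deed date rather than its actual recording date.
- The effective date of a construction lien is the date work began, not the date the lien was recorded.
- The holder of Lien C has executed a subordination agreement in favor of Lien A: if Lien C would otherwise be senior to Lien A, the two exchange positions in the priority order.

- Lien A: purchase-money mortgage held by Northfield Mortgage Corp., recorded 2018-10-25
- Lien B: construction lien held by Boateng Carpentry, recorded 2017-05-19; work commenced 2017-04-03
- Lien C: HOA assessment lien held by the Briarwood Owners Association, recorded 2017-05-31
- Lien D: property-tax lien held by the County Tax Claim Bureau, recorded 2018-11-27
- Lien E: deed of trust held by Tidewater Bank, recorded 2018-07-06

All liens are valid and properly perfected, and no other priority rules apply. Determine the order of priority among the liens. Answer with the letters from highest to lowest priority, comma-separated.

B, A, E, C, D

Adjusting effective dates: A's effective date is the deed date, 2018-10-04; B relates back to 2017-04-03 (work commenced).
Sorted by effective date: B (2017-04-03), C (2017-05-31), E (2018-07-06), A (2018-10-04), D (2018-11-27).
Because C would otherwise rank above A, the subordination swaps them.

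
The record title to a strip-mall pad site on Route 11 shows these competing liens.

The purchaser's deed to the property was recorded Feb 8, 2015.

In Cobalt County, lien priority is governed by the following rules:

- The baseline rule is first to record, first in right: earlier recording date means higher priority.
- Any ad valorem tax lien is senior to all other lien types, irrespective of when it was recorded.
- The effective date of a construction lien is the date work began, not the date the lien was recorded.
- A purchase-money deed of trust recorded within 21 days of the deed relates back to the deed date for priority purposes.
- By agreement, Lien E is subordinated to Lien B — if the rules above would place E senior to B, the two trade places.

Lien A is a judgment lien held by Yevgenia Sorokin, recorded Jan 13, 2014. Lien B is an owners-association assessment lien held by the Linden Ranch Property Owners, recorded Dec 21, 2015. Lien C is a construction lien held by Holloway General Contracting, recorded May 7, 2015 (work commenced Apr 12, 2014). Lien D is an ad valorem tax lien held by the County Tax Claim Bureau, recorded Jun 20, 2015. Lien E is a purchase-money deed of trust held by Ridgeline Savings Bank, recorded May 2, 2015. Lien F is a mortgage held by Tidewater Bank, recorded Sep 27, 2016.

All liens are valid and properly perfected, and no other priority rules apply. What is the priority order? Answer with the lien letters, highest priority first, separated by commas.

D, A, C, B, E, F

Effective dates after the stated exceptions: C relates back to Apr 12, 2014 (work commenced); E missed the 21-day window (83 days after the deed), so its recording date stands.
As an ad valorem tax lien, D is senior to every other lien.
The other liens, earliest effective date first: A (Jan 13, 2014), C (Apr 12, 2014), E (May 2, 2015), B (Dec 21, 2015), F (Sep 27, 2016).
The subordination applies — E was senior to B — so E and B swap.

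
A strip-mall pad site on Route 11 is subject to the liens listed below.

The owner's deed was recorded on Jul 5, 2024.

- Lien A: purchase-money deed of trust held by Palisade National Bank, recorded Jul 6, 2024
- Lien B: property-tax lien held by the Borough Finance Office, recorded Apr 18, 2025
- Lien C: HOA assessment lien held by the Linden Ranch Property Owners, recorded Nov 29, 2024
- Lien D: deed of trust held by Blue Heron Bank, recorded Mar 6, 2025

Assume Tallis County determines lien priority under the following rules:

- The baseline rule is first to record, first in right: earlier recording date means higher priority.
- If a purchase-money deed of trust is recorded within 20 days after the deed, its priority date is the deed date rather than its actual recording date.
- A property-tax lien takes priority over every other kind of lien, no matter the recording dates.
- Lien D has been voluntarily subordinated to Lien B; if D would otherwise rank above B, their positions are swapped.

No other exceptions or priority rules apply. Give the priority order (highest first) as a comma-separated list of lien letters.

Effective dates: A relates back to the deed date Jul 5, 2024.
B is a property-tax lien, so it outranks all other liens regardless of date.
The other liens, earliest effective date first: A (Jul 5, 2024), C (Nov 29, 2024), D (Mar 6, 2025).
D already ranks below B; the subordination has no effect.

B, A, C, D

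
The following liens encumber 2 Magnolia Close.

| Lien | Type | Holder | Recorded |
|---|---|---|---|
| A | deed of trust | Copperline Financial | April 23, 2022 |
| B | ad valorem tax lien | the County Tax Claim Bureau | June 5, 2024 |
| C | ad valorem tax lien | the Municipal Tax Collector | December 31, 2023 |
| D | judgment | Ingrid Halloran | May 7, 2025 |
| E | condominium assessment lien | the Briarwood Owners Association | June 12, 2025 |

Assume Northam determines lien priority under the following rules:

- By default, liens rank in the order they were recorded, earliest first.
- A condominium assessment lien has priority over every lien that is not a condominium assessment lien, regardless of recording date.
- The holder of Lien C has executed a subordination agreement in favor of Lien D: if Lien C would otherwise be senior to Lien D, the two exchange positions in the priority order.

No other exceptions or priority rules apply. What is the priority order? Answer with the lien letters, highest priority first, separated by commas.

E is a condominium assessment lien and takes priority over every other lien.
Among the remaining liens, by effective date: A (April 23, 2022), C (December 31, 2023), B (June 5, 2024), D (May 7, 2025).
The subordination applies — C was senior to D — so C and D swap.

E, A, D, B, C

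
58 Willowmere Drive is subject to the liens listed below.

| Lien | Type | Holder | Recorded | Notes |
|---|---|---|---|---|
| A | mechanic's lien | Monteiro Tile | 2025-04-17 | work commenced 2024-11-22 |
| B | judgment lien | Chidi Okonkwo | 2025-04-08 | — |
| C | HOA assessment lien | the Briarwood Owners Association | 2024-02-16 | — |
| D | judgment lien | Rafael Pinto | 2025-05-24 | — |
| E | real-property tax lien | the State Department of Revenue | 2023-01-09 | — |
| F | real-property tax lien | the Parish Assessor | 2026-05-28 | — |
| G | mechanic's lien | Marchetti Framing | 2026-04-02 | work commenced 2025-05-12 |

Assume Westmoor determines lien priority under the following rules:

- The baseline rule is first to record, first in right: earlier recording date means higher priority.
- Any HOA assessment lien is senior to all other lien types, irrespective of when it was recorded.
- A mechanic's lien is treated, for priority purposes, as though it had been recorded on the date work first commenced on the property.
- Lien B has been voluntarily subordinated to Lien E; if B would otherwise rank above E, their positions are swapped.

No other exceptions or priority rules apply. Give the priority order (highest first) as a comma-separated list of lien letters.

First, effective dates: A is treated as recorded 2024-11-22, the work-commencement date; G's effective date is 2025-05-12, when work began.
C is an HOA assessment lien, so it outranks all other liens regardless of date.
The other liens, earliest effective date first: E (2023-01-09), A (2024-11-22), B (2025-04-08), G (2025-05-12), D (2025-05-24), F (2026-05-28).
B is already junior to E, so the subordination agreement changes nothing.

C, E, A, B, G, D, F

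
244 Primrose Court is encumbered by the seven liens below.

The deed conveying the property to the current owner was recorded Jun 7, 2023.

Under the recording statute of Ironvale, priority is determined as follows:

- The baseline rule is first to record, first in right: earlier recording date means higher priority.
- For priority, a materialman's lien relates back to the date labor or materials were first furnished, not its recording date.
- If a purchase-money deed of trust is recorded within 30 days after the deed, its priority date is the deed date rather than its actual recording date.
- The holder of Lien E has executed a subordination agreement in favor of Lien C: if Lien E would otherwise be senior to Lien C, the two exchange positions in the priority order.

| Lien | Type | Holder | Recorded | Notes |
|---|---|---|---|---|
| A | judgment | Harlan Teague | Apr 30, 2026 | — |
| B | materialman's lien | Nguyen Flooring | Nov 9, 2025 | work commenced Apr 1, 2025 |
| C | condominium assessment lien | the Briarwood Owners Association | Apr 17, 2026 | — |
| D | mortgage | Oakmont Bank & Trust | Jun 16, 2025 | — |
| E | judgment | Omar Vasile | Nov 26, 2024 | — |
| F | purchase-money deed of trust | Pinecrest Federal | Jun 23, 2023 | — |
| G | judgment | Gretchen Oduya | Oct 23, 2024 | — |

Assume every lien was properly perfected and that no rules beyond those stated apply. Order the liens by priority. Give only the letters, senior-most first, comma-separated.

Adjusting effective dates: B's effective date is Apr 1, 2025, when work began; F was recorded within the 30-day window, so its effective date is the deed date Jun 7, 2023.
Ordering by effective date: F (Jun 7, 2023), G (Oct 23, 2024), E (Nov 26, 2024), B (Apr 1, 2025), D (Jun 16, 2025), C (Apr 17, 2026), A (Apr 30, 2026).
Because E would otherwise rank above C, the subordination swaps them.

F, G, C, B, D, E, A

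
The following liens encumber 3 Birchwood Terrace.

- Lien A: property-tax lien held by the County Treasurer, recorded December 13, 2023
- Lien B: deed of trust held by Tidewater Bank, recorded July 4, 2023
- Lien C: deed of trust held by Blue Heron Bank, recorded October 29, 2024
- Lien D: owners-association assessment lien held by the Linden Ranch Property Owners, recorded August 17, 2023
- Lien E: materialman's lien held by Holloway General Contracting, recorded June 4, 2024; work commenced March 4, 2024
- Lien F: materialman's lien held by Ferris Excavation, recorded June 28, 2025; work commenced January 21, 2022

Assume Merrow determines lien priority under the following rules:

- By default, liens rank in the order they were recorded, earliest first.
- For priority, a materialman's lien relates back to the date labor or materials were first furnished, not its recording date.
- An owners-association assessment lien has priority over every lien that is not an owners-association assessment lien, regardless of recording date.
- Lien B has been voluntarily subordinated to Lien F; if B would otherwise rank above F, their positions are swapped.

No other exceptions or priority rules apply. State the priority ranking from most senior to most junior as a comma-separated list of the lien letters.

Adjusting effective dates: E's effective date is March 4, 2024, when work began; F's effective date is January 21, 2022, when work began.
D, as an owners-association assessment lien, has superpriority and ranks first.
Among the remaining liens, by effective date: F (January 21, 2022), B (July 4, 2023), A (December 13, 2023), E (March 4, 2024), C (October 29, 2024).
B is already junior to F, so the subordination agreement changes nothing.

D, F, B, A, E, C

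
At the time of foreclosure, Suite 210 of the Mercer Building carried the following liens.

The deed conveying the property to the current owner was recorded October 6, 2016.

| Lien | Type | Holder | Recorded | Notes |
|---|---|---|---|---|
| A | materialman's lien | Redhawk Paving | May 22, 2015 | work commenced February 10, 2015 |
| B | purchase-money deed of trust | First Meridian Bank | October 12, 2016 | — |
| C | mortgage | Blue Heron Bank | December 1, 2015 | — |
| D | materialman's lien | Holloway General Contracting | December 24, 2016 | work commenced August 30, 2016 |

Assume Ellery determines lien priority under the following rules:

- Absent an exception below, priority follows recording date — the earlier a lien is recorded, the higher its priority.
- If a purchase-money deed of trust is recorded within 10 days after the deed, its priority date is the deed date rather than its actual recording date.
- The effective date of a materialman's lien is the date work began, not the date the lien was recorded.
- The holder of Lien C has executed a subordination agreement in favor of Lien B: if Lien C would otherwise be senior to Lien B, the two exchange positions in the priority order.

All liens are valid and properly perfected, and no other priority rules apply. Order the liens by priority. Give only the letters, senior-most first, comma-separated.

A, B, D, C

Effective dates: A relates back to February 10, 2015 (work commenced); B was recorded within the 10-day window, so its effective date is the deed date October 6, 2016; D is treated as recorded August 30, 2016, the work-commencement date.
By effective date, earliest first: A (February 10, 2015), C (December 1, 2015), D (August 30, 2016), B (October 6, 2016).
C is senior to B before the subordination, so the two trade places.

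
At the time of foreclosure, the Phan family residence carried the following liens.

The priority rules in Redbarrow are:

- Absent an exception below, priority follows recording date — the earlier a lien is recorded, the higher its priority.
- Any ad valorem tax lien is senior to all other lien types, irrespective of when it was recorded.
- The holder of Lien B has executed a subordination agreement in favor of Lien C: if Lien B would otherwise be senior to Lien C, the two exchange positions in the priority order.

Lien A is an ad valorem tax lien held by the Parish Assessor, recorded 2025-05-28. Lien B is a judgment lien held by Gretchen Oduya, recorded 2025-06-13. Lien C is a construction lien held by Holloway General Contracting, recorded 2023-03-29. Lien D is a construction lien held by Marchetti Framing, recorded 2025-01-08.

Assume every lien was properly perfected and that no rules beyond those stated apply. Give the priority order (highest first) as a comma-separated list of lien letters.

A, C, D, B

A is an ad valorem tax lien, so it outranks all other liens regardless of date.
Ordering the rest by effective date: C (2023-03-29), D (2025-01-08), B (2025-06-13).
B is already junior to C, so the subordination agreement changes nothing.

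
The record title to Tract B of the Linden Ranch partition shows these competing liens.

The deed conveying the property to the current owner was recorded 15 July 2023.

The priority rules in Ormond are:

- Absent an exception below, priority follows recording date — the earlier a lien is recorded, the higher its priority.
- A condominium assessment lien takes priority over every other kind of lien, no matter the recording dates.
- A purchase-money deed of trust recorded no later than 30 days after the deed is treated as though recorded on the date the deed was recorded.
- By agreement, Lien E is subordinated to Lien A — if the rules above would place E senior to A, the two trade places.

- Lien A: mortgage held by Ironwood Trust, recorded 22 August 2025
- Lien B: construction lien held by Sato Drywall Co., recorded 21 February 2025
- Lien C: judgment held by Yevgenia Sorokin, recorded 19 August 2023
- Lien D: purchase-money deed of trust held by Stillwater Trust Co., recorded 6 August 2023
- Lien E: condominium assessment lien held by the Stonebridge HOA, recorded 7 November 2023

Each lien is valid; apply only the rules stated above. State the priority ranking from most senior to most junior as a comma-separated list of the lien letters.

A, D, C, B, E

First, effective dates: D was recorded within the 30-day window, so its effective date is the deed date 15 July 2023.
As a condominium assessment lien, E is senior to every other lien.
Remaining liens by effective date: D (15 July 2023), C (19 August 2023), B (21 February 2025), A (22 August 2025).
E is senior to A before the subordination, so the two trade places.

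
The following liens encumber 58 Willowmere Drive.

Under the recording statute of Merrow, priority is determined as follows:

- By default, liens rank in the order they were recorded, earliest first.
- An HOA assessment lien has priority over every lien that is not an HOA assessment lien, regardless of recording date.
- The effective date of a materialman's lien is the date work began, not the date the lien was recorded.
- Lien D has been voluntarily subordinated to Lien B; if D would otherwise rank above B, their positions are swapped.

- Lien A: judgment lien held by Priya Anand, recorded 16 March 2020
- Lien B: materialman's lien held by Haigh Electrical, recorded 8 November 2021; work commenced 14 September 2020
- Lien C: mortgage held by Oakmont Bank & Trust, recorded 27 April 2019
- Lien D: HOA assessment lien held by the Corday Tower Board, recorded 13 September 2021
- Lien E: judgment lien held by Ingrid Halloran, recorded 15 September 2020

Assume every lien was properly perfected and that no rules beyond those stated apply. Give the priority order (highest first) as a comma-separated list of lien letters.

Adjusting effective dates: B's effective date is 14 September 2020, when work began.
D is an HOA assessment lien and takes priority over every other lien.
Ordering the rest by effective date: C (27 April 2019), A (16 March 2020), B (14 September 2020), E (15 September 2020).
D would otherwise be senior to B, so under the subordination agreement D and B exchange positions.

B, C, A, D, E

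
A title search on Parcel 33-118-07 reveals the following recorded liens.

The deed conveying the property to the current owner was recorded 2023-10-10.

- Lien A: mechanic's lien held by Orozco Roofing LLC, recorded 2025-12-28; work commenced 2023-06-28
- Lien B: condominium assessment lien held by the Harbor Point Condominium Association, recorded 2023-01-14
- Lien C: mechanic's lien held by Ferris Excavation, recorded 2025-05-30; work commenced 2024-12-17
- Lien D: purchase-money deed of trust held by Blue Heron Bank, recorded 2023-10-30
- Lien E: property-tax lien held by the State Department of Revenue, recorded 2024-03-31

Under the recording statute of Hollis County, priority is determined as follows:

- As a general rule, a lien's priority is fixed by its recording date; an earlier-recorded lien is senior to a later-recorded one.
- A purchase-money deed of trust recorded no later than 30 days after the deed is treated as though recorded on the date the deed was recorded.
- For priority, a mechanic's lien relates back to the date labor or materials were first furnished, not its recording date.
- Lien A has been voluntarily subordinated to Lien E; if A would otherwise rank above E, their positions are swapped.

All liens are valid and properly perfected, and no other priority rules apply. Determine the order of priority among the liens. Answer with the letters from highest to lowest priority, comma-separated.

First, effective dates: A relates back to 2023-06-28 (work commenced); C's effective date is 2024-12-17, when work began; D was recorded within the 30-day window, so its effective date is the deed date 2023-10-10.
By effective date: B (2023-01-14), A (2023-06-28), D (2023-10-10), E (2024-03-31), C (2024-12-17).
Because A would otherwise rank above E, the subordination swaps them.

B, E, D, A, C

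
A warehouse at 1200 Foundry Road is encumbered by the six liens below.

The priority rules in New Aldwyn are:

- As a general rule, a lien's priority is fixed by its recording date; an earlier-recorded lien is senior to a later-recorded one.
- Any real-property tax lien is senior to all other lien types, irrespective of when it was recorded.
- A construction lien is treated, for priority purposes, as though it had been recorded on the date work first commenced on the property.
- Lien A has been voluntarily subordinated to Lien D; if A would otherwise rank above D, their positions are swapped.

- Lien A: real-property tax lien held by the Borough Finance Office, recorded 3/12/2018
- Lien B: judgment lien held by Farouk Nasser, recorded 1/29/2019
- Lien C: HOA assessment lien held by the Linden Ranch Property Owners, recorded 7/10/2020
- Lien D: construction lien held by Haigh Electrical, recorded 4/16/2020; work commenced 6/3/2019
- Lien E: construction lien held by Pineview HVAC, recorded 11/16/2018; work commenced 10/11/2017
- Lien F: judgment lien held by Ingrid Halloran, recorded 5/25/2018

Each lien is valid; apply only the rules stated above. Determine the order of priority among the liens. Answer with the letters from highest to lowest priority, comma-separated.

D, E, F, B, A, C

First, effective dates: D is treated as recorded 6/3/2019, the work-commencement date; E is treated as recorded 10/11/2017, the work-commencement date.
A, as a real-property tax lien, has superpriority and ranks first.
Among the remaining liens, by effective date: E (10/11/2017), F (5/25/2018), B (1/29/2019), D (6/3/2019), C (7/10/2020).
A would otherwise be senior to D, so under the subordination agreement A and D exchange positions.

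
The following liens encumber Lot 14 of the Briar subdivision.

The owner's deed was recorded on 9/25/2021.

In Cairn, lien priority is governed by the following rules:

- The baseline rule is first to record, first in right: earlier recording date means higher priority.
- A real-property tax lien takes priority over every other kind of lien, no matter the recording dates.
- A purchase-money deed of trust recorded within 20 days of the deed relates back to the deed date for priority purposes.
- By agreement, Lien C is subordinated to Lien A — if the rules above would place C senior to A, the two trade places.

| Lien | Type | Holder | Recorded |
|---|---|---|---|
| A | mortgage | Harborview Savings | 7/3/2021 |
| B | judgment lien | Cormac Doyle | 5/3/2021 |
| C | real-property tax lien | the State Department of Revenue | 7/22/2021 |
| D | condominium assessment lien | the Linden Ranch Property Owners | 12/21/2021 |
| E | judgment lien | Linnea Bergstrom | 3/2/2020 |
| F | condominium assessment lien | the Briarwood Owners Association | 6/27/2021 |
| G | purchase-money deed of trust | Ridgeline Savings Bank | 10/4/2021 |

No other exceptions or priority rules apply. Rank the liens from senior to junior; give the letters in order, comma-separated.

Effective dates: G relates back to the deed date 9/25/2021.
C is a real-property tax lien, so it outranks all other liens regardless of date.
Among the remaining liens, by effective date: E (3/2/2020), B (5/3/2021), F (6/27/2021), A (7/3/2021), G (9/25/2021), D (12/21/2021).
The subordination applies — C was senior to A — so C and A swap.

A, E, B, F, C, G, D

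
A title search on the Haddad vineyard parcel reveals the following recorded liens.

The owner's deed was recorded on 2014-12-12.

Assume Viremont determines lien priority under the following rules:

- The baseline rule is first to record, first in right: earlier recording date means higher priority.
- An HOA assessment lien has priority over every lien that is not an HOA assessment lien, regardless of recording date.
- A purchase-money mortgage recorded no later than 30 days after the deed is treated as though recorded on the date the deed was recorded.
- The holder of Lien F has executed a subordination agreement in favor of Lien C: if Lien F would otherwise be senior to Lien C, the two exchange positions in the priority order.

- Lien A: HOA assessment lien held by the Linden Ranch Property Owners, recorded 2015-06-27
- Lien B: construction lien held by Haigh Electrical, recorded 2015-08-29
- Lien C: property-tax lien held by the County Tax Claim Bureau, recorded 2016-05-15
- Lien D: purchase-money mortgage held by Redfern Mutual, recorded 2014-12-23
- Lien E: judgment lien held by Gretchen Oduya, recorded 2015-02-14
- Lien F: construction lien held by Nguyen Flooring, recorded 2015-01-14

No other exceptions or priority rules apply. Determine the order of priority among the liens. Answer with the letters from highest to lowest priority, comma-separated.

A, D, C, E, B, F

Adjusting effective dates: D was recorded within the 30-day window, so its effective date is the deed date 2014-12-12.
A, as an HOA assessment lien, has superpriority and ranks first.
The other liens, earliest effective date first: D (2014-12-12), F (2015-01-14), E (2015-02-14), B (2015-08-29), C (2016-05-15).
The subordination applies — F was senior to C — so F and C swap.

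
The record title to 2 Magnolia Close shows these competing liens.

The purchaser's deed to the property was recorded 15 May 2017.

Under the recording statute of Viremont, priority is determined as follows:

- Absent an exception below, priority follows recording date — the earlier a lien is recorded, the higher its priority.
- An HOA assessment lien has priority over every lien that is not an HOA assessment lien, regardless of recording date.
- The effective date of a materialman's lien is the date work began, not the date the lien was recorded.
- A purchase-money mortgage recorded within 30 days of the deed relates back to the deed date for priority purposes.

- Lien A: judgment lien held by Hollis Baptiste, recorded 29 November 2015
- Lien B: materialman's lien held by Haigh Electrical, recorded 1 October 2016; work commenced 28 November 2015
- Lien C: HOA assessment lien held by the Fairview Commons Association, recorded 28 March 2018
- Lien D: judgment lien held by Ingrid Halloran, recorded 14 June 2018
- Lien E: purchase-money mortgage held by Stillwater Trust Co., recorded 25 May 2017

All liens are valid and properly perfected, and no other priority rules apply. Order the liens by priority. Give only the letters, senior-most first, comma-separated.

C, B, A, E, D

Effective dates after the stated exceptions: B is treated as recorded 28 November 2015, the work-commencement date; E was recorded within the 30-day window, so its effective date is the deed date 15 May 2017.
C is an HOA assessment lien and takes priority over every other lien.
Ordering the rest by effective date: B (28 November 2015), A (29 November 2015), E (15 May 2017), D (14 June 2018).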